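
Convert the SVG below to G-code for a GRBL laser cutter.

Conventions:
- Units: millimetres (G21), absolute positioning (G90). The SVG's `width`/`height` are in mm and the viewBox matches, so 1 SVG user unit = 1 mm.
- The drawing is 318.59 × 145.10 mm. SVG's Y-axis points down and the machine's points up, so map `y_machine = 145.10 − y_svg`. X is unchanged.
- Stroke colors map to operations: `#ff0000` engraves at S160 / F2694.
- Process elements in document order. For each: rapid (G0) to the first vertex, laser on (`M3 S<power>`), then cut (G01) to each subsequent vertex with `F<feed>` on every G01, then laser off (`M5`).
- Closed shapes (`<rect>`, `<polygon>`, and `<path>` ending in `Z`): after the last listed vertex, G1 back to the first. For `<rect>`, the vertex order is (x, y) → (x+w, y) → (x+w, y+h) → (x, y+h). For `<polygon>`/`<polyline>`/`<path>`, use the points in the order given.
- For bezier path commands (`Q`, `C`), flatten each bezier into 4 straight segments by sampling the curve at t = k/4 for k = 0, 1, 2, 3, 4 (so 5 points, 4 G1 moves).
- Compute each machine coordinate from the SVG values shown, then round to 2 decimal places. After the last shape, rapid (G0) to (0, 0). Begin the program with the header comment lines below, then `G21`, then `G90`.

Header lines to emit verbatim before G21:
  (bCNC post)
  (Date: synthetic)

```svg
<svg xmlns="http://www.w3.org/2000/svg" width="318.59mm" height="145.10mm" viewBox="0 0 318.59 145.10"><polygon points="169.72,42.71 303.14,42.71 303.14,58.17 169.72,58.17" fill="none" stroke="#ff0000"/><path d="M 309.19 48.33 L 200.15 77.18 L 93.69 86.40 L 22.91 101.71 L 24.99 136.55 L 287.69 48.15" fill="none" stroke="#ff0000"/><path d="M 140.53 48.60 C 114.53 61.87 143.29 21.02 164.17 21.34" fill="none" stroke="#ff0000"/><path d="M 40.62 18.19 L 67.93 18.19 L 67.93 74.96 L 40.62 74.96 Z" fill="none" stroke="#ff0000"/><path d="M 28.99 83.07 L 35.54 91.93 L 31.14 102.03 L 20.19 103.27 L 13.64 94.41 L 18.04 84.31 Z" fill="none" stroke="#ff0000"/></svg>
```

(bCNC post)
(Date: synthetic)
G21
G90
G0 X169.72 Y102.39
M3 S160
G01 X303.14 Y102.39 F2694
G01 X303.14 Y86.93 F2694
G01 X169.72 Y86.93 F2694
G01 X169.72 Y102.39 F2694
M5
G0 X309.19 Y96.77
M3 S160
G01 X200.15 Y67.92 F2694
G01 X93.69 Y58.70 F2694
G01 X22.91 Y43.39 F2694
G01 X24.99 Y8.55 F2694
G01 X287.69 Y96.95 F2694
M5
G0 X140.53 Y96.50
M3 S160
G01 X130.32 Y95.21 F2694
G01 X134.77 Y105.27 F2694
G01 X148.01 Y117.77 F2694
G01 X164.17 Y123.76 F2694
M5
G0 X40.62 Y126.91
M3 S160
G01 X67.93 Y126.91 F2694
G01 X67.93 Y70.14 F2694
G01 X40.62 Y70.14 F2694
G01 X40.62 Y126.91 F2694
M5
G0 X28.99 Y62.03
M3 S160
G01 X35.54 Y53.17 F2694
G01 X31.14 Y43.07 F2694
G01 X20.19 Y41.83 F2694
G01 X13.64 Y50.69 F2694
G01 X18.04 Y60.79 F2694
G01 X28.99 Y62.03 F2694
M5
G0 X0.00 Y0.00

viewBox `0 0 318.59 145.10` with mm width/height → 1 unit = 1 mm. Flip: y_m = 145.10 − y_svg.

**Shape 1** — `<polygon>` rectangle, stroke `#ff0000` → engrave (S160, F2694). Machine vertices: (169.72,102.39) → (303.14,102.39) → (303.14,86.93) → (169.72,86.93) → (169.72,102.39). Closed: final G1 returns to the first vertex.

**Shape 2** — `<path>` open polyline, stroke `#ff0000` → engrave (S160, F2694). Machine vertices: (309.19,96.77) → (200.15,67.92) → (93.69,58.70) → (22.91,43.39) → (24.99,8.55) → (287.69,96.95). Open path.

**Shape 3** — `<path>` cubic bezier, stroke `#ff0000` → engrave (S160, F2694). Control points (SVG): P0=(140.53,48.60), P1=(114.53,61.87), P2=(143.29,21.02), P3=(164.17,21.34); sampled at t=k/4. Machine vertices: (140.53,96.50) → (130.32,95.21) → (134.77,105.27) → (148.01,117.77) → (164.17,123.76). Open path.

**Shape 4** — `<path>` rectangle, stroke `#ff0000` → engrave (S160, F2694). Machine vertices: (40.62,126.91) → (67.93,126.91) → (67.93,70.14) → (40.62,70.14) → (40.62,126.91). Closed: final G1 returns to the first vertex.

**Shape 5** — `<path>` regular polygon, stroke `#ff0000` → engrave (S160, F2694). Machine vertices: (28.99,62.03) → (35.54,53.17) → (31.14,43.07) → (20.19,41.83) → (13.64,50.69) → (18.04,60.79) → (28.99,62.03). Closed: final G1 returns to the first vertex.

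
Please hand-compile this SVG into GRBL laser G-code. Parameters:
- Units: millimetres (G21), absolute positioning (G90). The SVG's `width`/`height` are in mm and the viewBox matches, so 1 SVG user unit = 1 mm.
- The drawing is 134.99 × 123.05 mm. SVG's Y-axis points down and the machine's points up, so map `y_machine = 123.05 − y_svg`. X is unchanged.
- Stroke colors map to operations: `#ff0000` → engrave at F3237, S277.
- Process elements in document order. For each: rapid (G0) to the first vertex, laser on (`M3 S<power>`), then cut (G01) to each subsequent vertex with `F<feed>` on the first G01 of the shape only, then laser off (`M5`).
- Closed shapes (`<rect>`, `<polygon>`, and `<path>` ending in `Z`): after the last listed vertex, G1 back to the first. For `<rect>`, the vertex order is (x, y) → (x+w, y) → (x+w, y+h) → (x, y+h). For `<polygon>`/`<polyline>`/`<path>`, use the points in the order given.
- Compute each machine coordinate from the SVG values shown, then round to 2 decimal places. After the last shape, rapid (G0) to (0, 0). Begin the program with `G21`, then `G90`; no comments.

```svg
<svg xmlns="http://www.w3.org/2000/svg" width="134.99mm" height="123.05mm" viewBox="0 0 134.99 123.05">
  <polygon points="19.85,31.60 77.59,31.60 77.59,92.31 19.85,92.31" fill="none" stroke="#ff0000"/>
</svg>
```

viewBox `0 0 134.99 123.05` with mm width/height → 1 unit = 1 mm. Flip: y_m = 123.05 − y_svg.

**Shape 1** — `<polygon>` rectangle, stroke `#ff0000` → engrave (S277, F3237). Machine vertices: (19.85,91.45) → (77.59,91.45) → (77.59,30.74) → (19.85,30.74) → (19.85,91.45). Closed: final G1 returns to the first vertex.

G21
G90
G0 X19.85 Y91.45
M3 S277
G01 X77.59 Y91.45 F3237
G01 X77.59 Y30.74
G01 X19.85 Y30.74
G01 X19.85 Y91.45
M5
G0 X0.00 Y0.00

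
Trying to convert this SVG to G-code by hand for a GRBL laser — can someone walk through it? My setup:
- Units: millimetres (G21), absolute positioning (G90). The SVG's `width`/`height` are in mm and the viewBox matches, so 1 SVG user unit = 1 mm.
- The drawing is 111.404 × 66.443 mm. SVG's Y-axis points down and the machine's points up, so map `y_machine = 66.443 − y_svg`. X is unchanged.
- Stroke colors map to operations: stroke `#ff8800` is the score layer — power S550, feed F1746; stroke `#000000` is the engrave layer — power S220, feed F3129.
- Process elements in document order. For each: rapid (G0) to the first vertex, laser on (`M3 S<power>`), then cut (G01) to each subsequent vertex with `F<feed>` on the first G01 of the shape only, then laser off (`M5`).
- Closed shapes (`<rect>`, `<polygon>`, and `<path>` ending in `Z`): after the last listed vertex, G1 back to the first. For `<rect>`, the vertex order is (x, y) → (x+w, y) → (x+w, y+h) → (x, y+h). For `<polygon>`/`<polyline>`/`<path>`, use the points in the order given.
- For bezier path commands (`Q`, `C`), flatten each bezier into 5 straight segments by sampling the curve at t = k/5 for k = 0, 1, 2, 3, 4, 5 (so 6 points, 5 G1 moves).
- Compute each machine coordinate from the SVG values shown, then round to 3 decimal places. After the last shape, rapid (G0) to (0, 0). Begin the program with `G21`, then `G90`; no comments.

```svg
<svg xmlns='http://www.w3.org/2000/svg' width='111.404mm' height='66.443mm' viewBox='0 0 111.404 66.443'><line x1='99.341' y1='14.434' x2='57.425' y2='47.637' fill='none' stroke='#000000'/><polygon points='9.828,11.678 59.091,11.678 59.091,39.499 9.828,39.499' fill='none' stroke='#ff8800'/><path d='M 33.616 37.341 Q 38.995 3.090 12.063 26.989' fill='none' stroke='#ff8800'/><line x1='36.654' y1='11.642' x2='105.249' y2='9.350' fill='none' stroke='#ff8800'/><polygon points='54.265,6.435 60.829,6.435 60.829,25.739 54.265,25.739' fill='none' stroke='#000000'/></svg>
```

Since the viewBox matches the mm dimensions, user units are millimetres directly. The only transform is the Y-flip y_m = 66.443 − y_svg.

Shape 1 is a line segment drawn with `<line>`. Its stroke #000000 means engrave at S220, F3129. After flipping Y the toolpath is (99.341,52.009) → (57.425,18.806).

Shape 2 is a rectangle drawn with `<polygon>`. Its stroke #ff8800 means score at S550, F1746. After flipping Y the toolpath is (9.828,54.765) → (59.091,54.765) → (59.091,26.944) → (9.828,26.944) → (9.828,54.765), returning to the start.

Shape 3 is a quadratic bezier drawn with `<path>`. Its stroke #ff8800 means score at S550, F1746. After flipping Y the toolpath is (33.616,29.102) → (34.475,40.476) → (32.749,47.199) → (28.439,49.269) → (21.543,46.688) → (12.063,39.454).

Shape 4 is a line segment drawn with `<line>`. Its stroke #ff8800 means score at S550, F1746. After flipping Y the toolpath is (36.654,54.801) → (105.249,57.093).

Shape 5 is a rectangle drawn with `<polygon>`. Its stroke #000000 means engrave at S220, F3129. After flipping Y the toolpath is (54.265,60.008) → (60.829,60.008) → (60.829,40.704) → (54.265,40.704) → (54.265,60.008), returning to the start.

G21
G90
G0 X99.341 Y52.009
M3 S220
G01 X57.425 Y18.806 F3129
M5
G0 X9.828 Y54.765
M3 S550
G01 X59.091 Y54.765 F1746
G01 X59.091 Y26.944
G01 X9.828 Y26.944
G01 X9.828 Y54.765
M5
G0 X33.616 Y29.102
M3 S550
G01 X34.475 Y40.476 F1746
G01 X32.749 Y47.199
G01 X28.439 Y49.269
G01 X21.543 Y46.688
G01 X12.063 Y39.454
M5
G0 X36.654 Y54.801
M3 S550
G01 X105.249 Y57.093 F1746
M5
G0 X54.265 Y60.008
M3 S220
G01 X60.829 Y60.008 F3129
G01 X60.829 Y40.704
G01 X54.265 Y40.704
G01 X54.265 Y60.008
M5
G0 X0.000 Y0.000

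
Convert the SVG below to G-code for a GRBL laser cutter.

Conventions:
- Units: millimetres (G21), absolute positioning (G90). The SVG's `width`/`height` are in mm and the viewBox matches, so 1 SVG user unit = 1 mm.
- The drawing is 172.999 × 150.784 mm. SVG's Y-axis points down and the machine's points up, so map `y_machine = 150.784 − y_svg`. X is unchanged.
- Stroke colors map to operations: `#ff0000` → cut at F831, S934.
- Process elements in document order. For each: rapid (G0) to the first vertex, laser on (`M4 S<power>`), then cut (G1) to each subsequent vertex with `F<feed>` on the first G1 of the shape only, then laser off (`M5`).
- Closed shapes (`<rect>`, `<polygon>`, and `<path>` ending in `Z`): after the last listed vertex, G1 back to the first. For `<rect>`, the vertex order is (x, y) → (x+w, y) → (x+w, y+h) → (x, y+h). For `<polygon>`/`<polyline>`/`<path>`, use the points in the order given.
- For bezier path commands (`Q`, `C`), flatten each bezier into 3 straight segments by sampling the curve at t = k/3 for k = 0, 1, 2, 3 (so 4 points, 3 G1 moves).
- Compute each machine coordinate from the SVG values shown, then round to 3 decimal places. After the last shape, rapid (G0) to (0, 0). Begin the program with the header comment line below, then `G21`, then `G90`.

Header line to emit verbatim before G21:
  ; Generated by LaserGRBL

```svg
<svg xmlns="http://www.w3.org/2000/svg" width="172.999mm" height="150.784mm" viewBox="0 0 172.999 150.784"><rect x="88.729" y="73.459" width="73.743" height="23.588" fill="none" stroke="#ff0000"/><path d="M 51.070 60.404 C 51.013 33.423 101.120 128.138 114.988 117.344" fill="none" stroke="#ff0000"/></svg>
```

; Generated by LaserGRBL
G21
G90
G0 X88.729 Y77.325
M4 S934
G1 X162.472 Y77.325 F831
G1 X162.472 Y53.737
G1 X88.729 Y53.737
G1 X88.729 Y77.325
M5
G0 X51.070 Y90.380
M4 S934
G1 X64.534 Y85.211 F831
G1 X92.240 Y49.401
G1 X114.988 Y33.440
M5
G0 X0.000 Y0.000

1 u = 1 mm; y_m = 150.784 − y.

[1] `<rect>` rectangle, #ff0000→cut S934 F831: (88.729,77.325) → (162.472,77.325) → (162.472,53.737) → (88.729,53.737) → (88.729,77.325) (closed)

[2] `<path>` cubic bezier, #ff0000→cut S934 F831: (51.070,90.380) → (64.534,85.211) → (92.240,49.401) → (114.988,33.440)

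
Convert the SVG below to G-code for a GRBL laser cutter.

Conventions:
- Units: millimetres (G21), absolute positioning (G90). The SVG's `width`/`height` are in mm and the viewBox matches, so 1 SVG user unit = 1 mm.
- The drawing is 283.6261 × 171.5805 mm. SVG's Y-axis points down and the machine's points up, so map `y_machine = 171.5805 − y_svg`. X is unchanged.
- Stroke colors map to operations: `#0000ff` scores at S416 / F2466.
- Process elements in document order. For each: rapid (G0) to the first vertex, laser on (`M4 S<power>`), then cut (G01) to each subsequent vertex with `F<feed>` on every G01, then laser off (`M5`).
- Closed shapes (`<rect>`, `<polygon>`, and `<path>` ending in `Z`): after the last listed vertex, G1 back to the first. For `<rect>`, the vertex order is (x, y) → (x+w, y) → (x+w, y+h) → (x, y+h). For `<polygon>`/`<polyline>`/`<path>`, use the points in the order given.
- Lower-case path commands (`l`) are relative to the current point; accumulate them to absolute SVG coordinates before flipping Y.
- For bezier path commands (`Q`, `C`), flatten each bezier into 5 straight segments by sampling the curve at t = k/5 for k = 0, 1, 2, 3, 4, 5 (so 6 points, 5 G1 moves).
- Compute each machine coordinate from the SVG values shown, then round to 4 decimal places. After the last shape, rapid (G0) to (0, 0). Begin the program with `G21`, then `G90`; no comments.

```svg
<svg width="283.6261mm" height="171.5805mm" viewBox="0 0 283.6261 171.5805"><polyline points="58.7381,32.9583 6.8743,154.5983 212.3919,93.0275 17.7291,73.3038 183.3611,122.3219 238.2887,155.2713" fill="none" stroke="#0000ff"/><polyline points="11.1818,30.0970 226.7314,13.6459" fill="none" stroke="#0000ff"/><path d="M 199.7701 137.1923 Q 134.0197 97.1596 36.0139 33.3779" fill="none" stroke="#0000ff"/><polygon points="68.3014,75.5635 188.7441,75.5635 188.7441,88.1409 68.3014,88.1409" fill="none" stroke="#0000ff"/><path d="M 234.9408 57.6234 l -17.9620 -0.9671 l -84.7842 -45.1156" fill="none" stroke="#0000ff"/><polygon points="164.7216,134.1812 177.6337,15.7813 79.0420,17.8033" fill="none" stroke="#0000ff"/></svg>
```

viewBox `0 0 283.6261 171.5805` with mm width/height → 1 unit = 1 mm. Flip: y_m = 171.5805 − y_svg.

**Shape 1** — `<polyline>` open polyline, stroke `#0000ff` → score (S416, F2466). Machine vertices: (58.7381,138.6222) → (6.8743,16.9822) → (212.3919,78.5530) → (17.7291,98.2767) → (183.3611,49.2586) → (238.2887,16.3092). Open path.

**Shape 2** — `<polyline>` line segment, stroke `#0000ff` → score (S416, F2466). Machine vertices: (11.1818,141.4835) → (226.7314,157.9346). Open path.

**Shape 3** — `<path>` quadratic bezier, stroke `#0000ff` → score (S416, F2466). Control points (SVG): P0=(199.7701,137.1923), P1=(134.0197,97.1596), P2=(36.0139,33.3779); sampled at t=k/5. Machine vertices: (199.7701,34.3882) → (172.1797,51.3512) → (142.0089,70.2142) → (109.2577,90.9771) → (73.9260,113.6399) → (36.0139,138.2026). Open path.

**Shape 4** — `<polygon>` rectangle, stroke `#0000ff` → score (S416, F2466). Machine vertices: (68.3014,96.0170) → (188.7441,96.0170) → (188.7441,83.4396) → (68.3014,83.4396) → (68.3014,96.0170). Closed: final G1 returns to the first vertex.

**Shape 5** — `<path>` open polyline, stroke `#0000ff` → score (S416, F2466). Machine vertices: (234.9408,113.9571) → (216.9788,114.9242) → (132.1946,160.0398). Open path.

**Shape 6** — `<polygon>` closed polygon, stroke `#0000ff` → score (S416, F2466). Machine vertices: (164.7216,37.3993) → (177.6337,155.7992) → (79.0420,153.7772) → (164.7216,37.3993). Closed: final G1 returns to the first vertex.

G21
G90
G0 X58.7381 Y138.6222
M4 S416
G01 X6.8743 Y16.9822 F2466
G01 X212.3919 Y78.5530 F2466
G01 X17.7291 Y98.2767 F2466
G01 X183.3611 Y49.2586 F2466
G01 X238.2887 Y16.3092 F2466
M5
G0 X11.1818 Y141.4835
M4 S416
G01 X226.7314 Y157.9346 F2466
M5
G0 X199.7701 Y34.3882
M4 S416
G01 X172.1797 Y51.3512 F2466
G01 X142.0089 Y70.2142 F2466
G01 X109.2577 Y90.9771 F2466
G01 X73.9260 Y113.6399 F2466
G01 X36.0139 Y138.2026 F2466
M5
G0 X68.3014 Y96.0170
M4 S416
G01 X188.7441 Y96.0170 F2466
G01 X188.7441 Y83.4396 F2466
G01 X68.3014 Y83.4396 F2466
G01 X68.3014 Y96.0170 F2466
M5
G0 X234.9408 Y113.9571
M4 S416
G01 X216.9788 Y114.9242 F2466
G01 X132.1946 Y160.0398 F2466
M5
G0 X164.7216 Y37.3993
M4 S416
G01 X177.6337 Y155.7992 F2466
G01 X79.0420 Y153.7772 F2466
G01 X164.7216 Y37.3993 F2466
M5
G0 X0.0000 Y0.0000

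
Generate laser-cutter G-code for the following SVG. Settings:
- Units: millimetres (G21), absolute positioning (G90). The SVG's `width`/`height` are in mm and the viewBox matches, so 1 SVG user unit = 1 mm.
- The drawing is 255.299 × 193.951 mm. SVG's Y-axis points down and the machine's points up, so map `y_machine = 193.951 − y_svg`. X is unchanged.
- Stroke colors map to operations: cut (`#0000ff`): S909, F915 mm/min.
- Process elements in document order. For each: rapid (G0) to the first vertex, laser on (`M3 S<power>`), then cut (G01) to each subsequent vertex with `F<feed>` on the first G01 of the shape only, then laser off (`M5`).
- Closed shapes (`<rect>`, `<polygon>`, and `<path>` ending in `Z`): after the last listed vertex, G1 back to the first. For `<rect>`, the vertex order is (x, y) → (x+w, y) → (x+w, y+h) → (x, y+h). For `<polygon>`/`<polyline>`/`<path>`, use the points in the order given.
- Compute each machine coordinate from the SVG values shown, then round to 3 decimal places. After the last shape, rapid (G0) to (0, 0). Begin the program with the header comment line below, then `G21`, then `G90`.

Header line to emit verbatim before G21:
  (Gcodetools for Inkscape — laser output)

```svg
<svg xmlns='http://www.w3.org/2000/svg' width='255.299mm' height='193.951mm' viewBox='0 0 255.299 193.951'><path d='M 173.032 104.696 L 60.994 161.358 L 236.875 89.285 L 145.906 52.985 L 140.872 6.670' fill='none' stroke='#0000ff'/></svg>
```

1 u = 1 mm; y_m = 193.951 − y.

[1] `<path>` open polyline, #0000ff→cut S909 F915: (173.032,89.255) → (60.994,32.593) → (236.875,104.666) → (145.906,140.966) → (140.872,187.281)

(Gcodetools for Inkscape — laser output)
G21
G90
G0 X173.032 Y89.255
M3 S909
G01 X60.994 Y32.593 F915
G01 X236.875 Y104.666
G01 X145.906 Y140.966
G01 X140.872 Y187.281
M5
G0 X0.000 Y0.000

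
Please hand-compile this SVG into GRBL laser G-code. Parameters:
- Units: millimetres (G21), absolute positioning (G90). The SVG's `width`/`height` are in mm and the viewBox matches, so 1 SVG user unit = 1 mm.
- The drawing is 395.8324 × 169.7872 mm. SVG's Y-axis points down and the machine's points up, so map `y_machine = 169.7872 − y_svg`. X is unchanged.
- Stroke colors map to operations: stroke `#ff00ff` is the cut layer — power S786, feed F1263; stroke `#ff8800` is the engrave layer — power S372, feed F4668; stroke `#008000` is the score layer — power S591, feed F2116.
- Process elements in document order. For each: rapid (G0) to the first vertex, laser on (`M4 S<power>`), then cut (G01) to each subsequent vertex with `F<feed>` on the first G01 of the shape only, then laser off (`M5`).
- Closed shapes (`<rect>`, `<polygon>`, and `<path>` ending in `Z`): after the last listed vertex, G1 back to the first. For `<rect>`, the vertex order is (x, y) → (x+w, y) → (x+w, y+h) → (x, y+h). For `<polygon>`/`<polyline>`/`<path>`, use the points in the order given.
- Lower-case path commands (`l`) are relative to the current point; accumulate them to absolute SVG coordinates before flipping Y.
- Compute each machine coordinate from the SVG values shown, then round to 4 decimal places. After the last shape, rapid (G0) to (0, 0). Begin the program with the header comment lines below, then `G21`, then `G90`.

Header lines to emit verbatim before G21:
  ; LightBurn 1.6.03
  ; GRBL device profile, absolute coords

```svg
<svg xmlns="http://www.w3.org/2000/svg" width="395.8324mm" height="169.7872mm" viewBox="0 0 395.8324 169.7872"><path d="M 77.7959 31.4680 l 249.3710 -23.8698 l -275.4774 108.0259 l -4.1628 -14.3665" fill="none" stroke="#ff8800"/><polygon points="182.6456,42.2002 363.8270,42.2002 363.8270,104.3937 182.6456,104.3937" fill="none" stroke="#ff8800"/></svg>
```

; LightBurn 1.6.03
; GRBL device profile, absolute coords
G21
G90
G0 X77.7959 Y138.3192
M4 S372
G01 X327.1669 Y162.1890 F4668
G01 X51.6895 Y54.1631
G01 X47.5267 Y68.5296
M5
G0 X182.6456 Y127.5870
M4 S372
G01 X363.8270 Y127.5870 F4668
G01 X363.8270 Y65.3935
G01 X182.6456 Y65.3935
G01 X182.6456 Y127.5870
M5
G0 X0.0000 Y0.0000

viewBox `0 0 395.8324 169.7872` with mm width/height → 1 unit = 1 mm. Flip: y_m = 169.7872 − y_svg.

**Shape 1** — `<path>` open polyline, stroke `#ff8800` → engrave (S372, F4668). Machine vertices: (77.7959,138.3192) → (327.1669,162.1890) → (51.6895,54.1631) → (47.5267,68.5296). Open path.

**Shape 2** — `<polygon>` rectangle, stroke `#ff8800` → engrave (S372, F4668). Machine vertices: (182.6456,127.5870) → (363.8270,127.5870) → (363.8270,65.3935) → (182.6456,65.3935) → (182.6456,127.5870). Closed: final G1 returns to the first vertex.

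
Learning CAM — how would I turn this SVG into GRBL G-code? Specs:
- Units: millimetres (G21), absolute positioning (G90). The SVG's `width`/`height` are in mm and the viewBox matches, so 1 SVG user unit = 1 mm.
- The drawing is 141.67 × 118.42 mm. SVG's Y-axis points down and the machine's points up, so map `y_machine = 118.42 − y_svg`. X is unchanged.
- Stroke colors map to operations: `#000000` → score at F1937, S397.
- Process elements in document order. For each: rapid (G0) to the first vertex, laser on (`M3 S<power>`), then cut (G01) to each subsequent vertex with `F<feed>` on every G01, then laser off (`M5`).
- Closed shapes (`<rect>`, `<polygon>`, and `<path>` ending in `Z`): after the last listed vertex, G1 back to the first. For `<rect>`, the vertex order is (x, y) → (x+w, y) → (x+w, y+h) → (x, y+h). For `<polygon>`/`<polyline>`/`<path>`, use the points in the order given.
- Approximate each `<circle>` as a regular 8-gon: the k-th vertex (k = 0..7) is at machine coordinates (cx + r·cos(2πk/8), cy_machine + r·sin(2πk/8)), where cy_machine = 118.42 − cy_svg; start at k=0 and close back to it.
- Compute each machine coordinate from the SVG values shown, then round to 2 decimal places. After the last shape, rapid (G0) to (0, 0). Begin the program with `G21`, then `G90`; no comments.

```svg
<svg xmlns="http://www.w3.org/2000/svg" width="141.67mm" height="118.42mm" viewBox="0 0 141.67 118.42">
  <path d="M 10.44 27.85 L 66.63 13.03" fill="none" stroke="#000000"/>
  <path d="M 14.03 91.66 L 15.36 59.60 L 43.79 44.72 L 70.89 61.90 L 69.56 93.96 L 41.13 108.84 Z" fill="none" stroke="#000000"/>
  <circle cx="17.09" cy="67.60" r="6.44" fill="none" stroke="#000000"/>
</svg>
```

G21
G90
G0 X10.44 Y90.57
M3 S397
G01 X66.63 Y105.39 F1937
M5
G0 X14.03 Y26.76
M3 S397
G01 X15.36 Y58.82 F1937
G01 X43.79 Y73.70 F1937
G01 X70.89 Y56.52 F1937
G01 X69.56 Y24.46 F1937
G01 X41.13 Y9.58 F1937
G01 X14.03 Y26.76 F1937
M5
G0 X23.53 Y50.82
M3 S397
G01 X21.64 Y55.37 F1937
G01 X17.09 Y57.26 F1937
G01 X12.54 Y55.37 F1937
G01 X10.65 Y50.82 F1937
G01 X12.54 Y46.27 F1937
G01 X17.09 Y44.38 F1937
G01 X21.64 Y46.27 F1937
G01 X23.53 Y50.82 F1937
M5
G0 X0.00 Y0.00

1 u = 1 mm; y_m = 118.42 − y.

[1] `<path>` line segment, #000000→score S397 F1937: (10.44,90.57) → (66.63,105.39)

[2] `<path>` regular polygon, #000000→score S397 F1937: (14.03,26.76) → (15.36,58.82) → (43.79,73.70) → (70.89,56.52) → (69.56,24.46) → (41.13,9.58) → (14.03,26.76) (closed)

[3] `<circle>` circle, #000000→score S397 F1937: (23.53,50.82) → (21.64,55.37) → (17.09,57.26) → (12.54,55.37) → (10.65,50.82) → (12.54,46.27) → (17.09,44.38) → (21.64,46.27) → (23.53,50.82) (closed)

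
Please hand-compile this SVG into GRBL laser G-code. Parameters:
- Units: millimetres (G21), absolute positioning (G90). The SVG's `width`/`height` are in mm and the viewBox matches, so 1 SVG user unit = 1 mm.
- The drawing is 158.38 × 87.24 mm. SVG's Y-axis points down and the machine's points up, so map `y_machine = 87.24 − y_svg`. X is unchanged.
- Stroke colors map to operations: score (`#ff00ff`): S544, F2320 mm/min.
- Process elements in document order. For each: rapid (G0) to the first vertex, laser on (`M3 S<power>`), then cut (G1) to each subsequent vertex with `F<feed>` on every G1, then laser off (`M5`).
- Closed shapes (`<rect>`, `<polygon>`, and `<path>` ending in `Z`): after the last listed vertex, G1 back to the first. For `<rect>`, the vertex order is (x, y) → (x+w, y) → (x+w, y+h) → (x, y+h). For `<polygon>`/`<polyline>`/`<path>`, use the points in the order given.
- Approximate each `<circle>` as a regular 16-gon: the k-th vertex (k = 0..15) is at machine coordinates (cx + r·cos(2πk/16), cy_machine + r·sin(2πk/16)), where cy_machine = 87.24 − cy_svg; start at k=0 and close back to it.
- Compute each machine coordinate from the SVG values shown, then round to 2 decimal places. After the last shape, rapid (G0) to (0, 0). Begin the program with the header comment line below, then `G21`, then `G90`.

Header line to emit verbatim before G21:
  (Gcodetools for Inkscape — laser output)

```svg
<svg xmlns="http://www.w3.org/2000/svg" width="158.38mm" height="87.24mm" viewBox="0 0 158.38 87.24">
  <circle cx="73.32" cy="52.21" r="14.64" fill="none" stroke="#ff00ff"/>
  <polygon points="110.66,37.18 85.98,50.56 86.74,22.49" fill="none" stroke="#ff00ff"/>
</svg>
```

(Gcodetools for Inkscape — laser output)
G21
G90
G0 X87.96 Y35.03
M3 S544
G1 X86.85 Y40.63 F2320
G1 X83.67 Y45.38 F2320
G1 X78.92 Y48.56 F2320
G1 X73.32 Y49.67 F2320
G1 X67.72 Y48.56 F2320
G1 X62.97 Y45.38 F2320
G1 X59.79 Y40.63 F2320
G1 X58.68 Y35.03 F2320
G1 X59.79 Y29.43 F2320
G1 X62.97 Y24.68 F2320
G1 X67.72 Y21.50 F2320
G1 X73.32 Y20.39 F2320
G1 X78.92 Y21.50 F2320
G1 X83.67 Y24.68 F2320
G1 X86.85 Y29.43 F2320
G1 X87.96 Y35.03 F2320
M5
G0 X110.66 Y50.06
M3 S544
G1 X85.98 Y36.68 F2320
G1 X86.74 Y64.75 F2320
G1 X110.66 Y50.06 F2320
M5
G0 X0.00 Y0.00

viewBox `0 0 158.38 87.24` with mm width/height → 1 unit = 1 mm. Flip: y_m = 87.24 − y_svg.

**Shape 1** — `<circle>` circle, stroke `#ff00ff` → score (S544, F2320). Machine vertices: (87.96,35.03) → (86.85,40.63) → (83.67,45.38) → (78.92,48.56) → (73.32,49.67) → (67.72,48.56) → (62.97,45.38) → (59.79,40.63) → (58.68,35.03) → (59.79,29.43) → (62.97,24.68) → (67.72,21.50) → (73.32,20.39) → (78.92,21.50) → (83.67,24.68) → (86.85,29.43) → (87.96,35.03). Closed: final G1 returns to the first vertex.

**Shape 2** — `<polygon>` regular polygon, stroke `#ff00ff` → score (S544, F2320). Machine vertices: (110.66,50.06) → (85.98,36.68) → (86.74,64.75) → (110.66,50.06). Closed: final G1 returns to the first vertex.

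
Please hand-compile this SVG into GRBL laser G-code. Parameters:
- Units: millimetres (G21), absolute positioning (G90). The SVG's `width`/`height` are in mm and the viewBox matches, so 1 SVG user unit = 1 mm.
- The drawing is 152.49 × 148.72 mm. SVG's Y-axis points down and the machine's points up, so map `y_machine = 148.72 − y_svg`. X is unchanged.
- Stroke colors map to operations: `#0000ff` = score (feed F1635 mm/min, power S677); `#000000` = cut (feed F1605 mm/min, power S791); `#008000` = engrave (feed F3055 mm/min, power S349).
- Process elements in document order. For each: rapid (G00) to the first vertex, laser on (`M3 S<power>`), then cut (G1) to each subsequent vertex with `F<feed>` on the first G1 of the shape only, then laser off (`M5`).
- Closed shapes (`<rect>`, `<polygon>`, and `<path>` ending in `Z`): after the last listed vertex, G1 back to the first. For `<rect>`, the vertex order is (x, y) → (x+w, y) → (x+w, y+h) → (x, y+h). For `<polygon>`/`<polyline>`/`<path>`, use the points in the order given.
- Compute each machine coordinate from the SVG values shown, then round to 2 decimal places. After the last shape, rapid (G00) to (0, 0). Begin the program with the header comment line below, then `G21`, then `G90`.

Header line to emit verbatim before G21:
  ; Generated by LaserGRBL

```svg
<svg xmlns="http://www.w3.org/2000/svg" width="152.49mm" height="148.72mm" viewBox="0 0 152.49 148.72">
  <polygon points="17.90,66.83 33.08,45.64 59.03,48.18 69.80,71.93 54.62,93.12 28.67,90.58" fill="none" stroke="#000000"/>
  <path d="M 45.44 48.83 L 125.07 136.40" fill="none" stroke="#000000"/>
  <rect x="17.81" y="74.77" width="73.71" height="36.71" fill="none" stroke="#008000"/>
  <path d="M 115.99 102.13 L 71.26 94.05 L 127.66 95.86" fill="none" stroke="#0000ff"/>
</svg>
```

; Generated by LaserGRBL
G21
G90
G00 X17.90 Y81.89
M3 S791
G1 X33.08 Y103.08 F1605
G1 X59.03 Y100.54
G1 X69.80 Y76.79
G1 X54.62 Y55.60
G1 X28.67 Y58.14
G1 X17.90 Y81.89
M5
G00 X45.44 Y99.89
M3 S791
G1 X125.07 Y12.32 F1605
M5
G00 X17.81 Y73.95
M3 S349
G1 X91.52 Y73.95 F3055
G1 X91.52 Y37.24
G1 X17.81 Y37.24
G1 X17.81 Y73.95
M5
G00 X115.99 Y46.59
M3 S677
G1 X71.26 Y54.67 F1635
G1 X127.66 Y52.86
M5
G00 X0.00 Y0.00

Since the viewBox matches the mm dimensions, user units are millimetres directly. The only transform is the Y-flip y_m = 148.72 − y_svg.

Shape 1 is a regular polygon drawn with `<polygon>`. Its stroke #000000 means cut at S791, F1605. After flipping Y the toolpath is (17.90,81.89) → (33.08,103.08) → (59.03,100.54) → (69.80,76.79) → (54.62,55.60) → (28.67,58.14) → (17.90,81.89), returning to the start.

Shape 2 is a line segment drawn with `<path>`. Its stroke #000000 means cut at S791, F1605. After flipping Y the toolpath is (45.44,99.89) → (125.07,12.32).

Shape 3 is a rectangle drawn with `<rect>`. Its stroke #008000 means engrave at S349, F3055. After flipping Y the toolpath is (17.81,73.95) → (91.52,73.95) → (91.52,37.24) → (17.81,37.24) → (17.81,73.95), returning to the start.

Shape 4 is a open polyline drawn with `<path>`. Its stroke #0000ff means score at S677, F1635. After flipping Y the toolpath is (115.99,46.59) → (71.26,54.67) → (127.66,52.86).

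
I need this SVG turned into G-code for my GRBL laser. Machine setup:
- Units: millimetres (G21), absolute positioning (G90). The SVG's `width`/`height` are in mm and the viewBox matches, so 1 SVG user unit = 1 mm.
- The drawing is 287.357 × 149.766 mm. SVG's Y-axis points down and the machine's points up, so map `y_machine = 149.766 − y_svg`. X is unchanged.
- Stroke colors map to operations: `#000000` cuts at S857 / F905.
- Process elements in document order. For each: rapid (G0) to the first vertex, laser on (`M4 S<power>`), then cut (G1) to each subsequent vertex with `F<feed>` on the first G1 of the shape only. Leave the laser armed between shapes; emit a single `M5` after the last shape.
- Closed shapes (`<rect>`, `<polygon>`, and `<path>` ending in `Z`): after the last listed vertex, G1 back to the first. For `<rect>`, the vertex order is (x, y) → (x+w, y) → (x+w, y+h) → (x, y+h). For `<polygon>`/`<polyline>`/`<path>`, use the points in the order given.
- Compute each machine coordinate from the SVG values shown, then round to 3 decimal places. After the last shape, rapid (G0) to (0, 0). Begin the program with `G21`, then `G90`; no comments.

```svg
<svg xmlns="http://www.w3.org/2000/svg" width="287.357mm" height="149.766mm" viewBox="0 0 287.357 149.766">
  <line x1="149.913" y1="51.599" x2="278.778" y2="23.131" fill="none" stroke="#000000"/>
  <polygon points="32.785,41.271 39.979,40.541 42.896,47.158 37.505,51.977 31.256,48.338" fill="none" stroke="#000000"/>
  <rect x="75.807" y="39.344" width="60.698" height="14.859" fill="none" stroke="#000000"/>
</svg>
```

Since the viewBox matches the mm dimensions, user units are millimetres directly. The only transform is the Y-flip y_m = 149.766 − y_svg.

Shape 1 is a line segment drawn with `<line>`. Its stroke #000000 means cut at S857, F905. After flipping Y the toolpath is (149.913,98.167) → (278.778,126.635).

Shape 2 is a regular polygon drawn with `<polygon>`. Its stroke #000000 means cut at S857, F905. After flipping Y the toolpath is (32.785,108.495) → (39.979,109.225) → (42.896,102.608) → (37.505,97.789) → (31.256,101.428) → (32.785,108.495), returning to the start.

Shape 3 is a rectangle drawn with `<rect>`. Its stroke #000000 means cut at S857, F905. After flipping Y the toolpath is (75.807,110.422) → (136.505,110.422) → (136.505,95.563) → (75.807,95.563) → (75.807,110.422), returning to the start.

G21
G90
G0 X149.913 Y98.167
M4 S857
G1 X278.778 Y126.635 F905
G0 X32.785 Y108.495
M4 S857
G1 X39.979 Y109.225 F905
G1 X42.896 Y102.608
G1 X37.505 Y97.789
G1 X31.256 Y101.428
G1 X32.785 Y108.495
G0 X75.807 Y110.422
M4 S857
G1 X136.505 Y110.422 F905
G1 X136.505 Y95.563
G1 X75.807 Y95.563
G1 X75.807 Y110.422
M5
G0 X0.000 Y0.000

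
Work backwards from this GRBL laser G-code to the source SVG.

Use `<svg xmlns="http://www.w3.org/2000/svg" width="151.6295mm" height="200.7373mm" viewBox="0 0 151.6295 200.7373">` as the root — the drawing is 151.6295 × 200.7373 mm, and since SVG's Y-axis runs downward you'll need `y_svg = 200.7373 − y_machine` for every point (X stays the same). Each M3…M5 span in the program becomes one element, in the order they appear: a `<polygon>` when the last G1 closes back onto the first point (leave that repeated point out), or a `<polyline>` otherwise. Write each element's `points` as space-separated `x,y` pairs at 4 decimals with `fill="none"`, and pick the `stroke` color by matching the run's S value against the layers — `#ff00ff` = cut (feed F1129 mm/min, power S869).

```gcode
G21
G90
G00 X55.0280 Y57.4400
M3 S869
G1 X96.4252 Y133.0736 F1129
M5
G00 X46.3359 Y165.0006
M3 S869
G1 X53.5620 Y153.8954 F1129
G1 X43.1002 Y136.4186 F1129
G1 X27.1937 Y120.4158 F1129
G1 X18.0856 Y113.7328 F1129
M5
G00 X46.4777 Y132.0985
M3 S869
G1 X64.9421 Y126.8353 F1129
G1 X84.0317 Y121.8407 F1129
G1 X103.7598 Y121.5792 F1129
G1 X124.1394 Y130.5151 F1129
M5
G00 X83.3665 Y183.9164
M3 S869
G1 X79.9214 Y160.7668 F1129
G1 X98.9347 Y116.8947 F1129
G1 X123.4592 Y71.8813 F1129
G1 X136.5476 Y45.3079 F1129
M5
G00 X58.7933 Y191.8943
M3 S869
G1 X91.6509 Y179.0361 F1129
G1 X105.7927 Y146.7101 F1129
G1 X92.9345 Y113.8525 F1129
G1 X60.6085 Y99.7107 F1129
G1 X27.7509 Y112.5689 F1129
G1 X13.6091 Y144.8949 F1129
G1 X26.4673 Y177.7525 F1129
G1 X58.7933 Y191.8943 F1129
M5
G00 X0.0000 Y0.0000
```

Machine Y-up, SVG Y-down with viewBox height 200.7373, so y_svg = 200.7373 − y_machine; X carries over. Every run uses S869, so all elements get stroke `#ff00ff` (cut).

Run 1: The run is open, so emit a `<polyline>` with points (Y-flipped): 55.0280,143.2973 96.4252,67.6637.

Run 2: The run is open, so emit a `<polyline>` with points (Y-flipped): 46.3359,35.7367 53.5620,46.8419 43.1002,64.3187 27.1937,80.3215 18.0856,87.0045.

Run 3: The run is open, so emit a `<polyline>` with points (Y-flipped): 46.4777,68.6388 64.9421,73.9020 84.0317,78.8966 103.7598,79.1581 124.1394,70.2222.

Run 4: The run is open, so emit a `<polyline>` with points (Y-flipped): 83.3665,16.8209 79.9214,39.9705 98.9347,83.8426 123.4592,128.8560 136.5476,155.4294.

Run 5: The run returns to its start, so emit a `<polygon>` with points (Y-flipped): 58.7933,8.8430 91.6509,21.7012 105.7927,54.0272 92.9345,86.8848 60.6085,101.0266 27.7509,88.1684 13.6091,55.8424 26.4673,22.9848.

<svg xmlns="http://www.w3.org/2000/svg" width="151.6295mm" height="200.7373mm" viewBox="0 0 151.6295 200.7373">
  <polyline points="55.0280,143.2973 96.4252,67.6637" fill="none" stroke="#ff00ff"/>
  <polyline points="46.3359,35.7367 53.5620,46.8419 43.1002,64.3187 27.1937,80.3215 18.0856,87.0045" fill="none" stroke="#ff00ff"/>
  <polyline points="46.4777,68.6388 64.9421,73.9020 84.0317,78.8966 103.7598,79.1581 124.1394,70.2222" fill="none" stroke="#ff00ff"/>
  <polyline points="83.3665,16.8209 79.9214,39.9705 98.9347,83.8426 123.4592,128.8560 136.5476,155.4294" fill="none" stroke="#ff00ff"/>
  <polygon points="58.7933,8.8430 91.6509,21.7012 105.7927,54.0272 92.9345,86.8848 60.6085,101.0266 27.7509,88.1684 13.6091,55.8424 26.4673,22.9848" fill="none" stroke="#ff00ff"/>
</svg>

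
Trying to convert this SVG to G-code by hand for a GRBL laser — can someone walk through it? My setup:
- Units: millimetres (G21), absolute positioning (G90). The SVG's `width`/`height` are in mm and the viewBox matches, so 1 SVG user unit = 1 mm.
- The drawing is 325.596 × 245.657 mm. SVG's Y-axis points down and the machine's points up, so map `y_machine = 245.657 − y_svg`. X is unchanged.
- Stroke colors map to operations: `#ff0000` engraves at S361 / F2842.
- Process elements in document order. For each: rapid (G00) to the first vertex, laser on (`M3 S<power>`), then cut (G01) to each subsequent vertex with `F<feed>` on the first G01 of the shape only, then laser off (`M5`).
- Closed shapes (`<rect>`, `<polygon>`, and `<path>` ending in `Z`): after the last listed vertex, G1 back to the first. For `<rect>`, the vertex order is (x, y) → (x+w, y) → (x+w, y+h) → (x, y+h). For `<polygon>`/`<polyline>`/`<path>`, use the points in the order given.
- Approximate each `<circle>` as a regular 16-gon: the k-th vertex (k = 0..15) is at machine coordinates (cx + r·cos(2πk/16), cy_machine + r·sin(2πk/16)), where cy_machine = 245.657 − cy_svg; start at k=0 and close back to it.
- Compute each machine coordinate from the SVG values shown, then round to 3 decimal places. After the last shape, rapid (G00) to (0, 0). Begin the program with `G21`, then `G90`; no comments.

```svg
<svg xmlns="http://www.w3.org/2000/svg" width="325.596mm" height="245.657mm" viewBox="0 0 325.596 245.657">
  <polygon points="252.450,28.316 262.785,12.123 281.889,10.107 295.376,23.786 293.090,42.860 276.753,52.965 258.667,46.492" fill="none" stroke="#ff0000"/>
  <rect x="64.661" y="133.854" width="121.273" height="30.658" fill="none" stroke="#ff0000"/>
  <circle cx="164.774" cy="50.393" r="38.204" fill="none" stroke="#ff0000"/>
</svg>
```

viewBox `0 0 325.596 245.657` with mm width/height → 1 unit = 1 mm. Flip: y_m = 245.657 − y_svg.

**Shape 1** — `<polygon>` regular polygon, stroke `#ff0000` → engrave (S361, F2842). Machine vertices: (252.450,217.341) → (262.785,233.534) → (281.889,235.550) → (295.376,221.871) → (293.090,202.797) → (276.753,192.692) → (258.667,199.165) → (252.450,217.341). Closed: final G1 returns to the first vertex.

**Shape 2** — `<rect>` rectangle, stroke `#ff0000` → engrave (S361, F2842). Machine vertices: (64.661,111.803) → (185.934,111.803) → (185.934,81.145) → (64.661,81.145) → (64.661,111.803). Closed: final G1 returns to the first vertex.

**Shape 3** — `<circle>` circle, stroke `#ff0000` → engrave (S361, F2842). Machine vertices: (202.978,195.264) → (200.070,209.884) → (191.788,222.278) → (179.394,230.560) → (164.774,233.468) → (150.154,230.560) → (137.760,222.278) → (129.478,209.884) → (126.570,195.264) → (129.478,180.644) → (137.760,168.250) → (150.154,159.968) → (164.774,157.060) → (179.394,159.968) → (191.788,168.250) → (200.070,180.644) → (202.978,195.264). Closed: final G1 returns to the first vertex.

G21
G90
G00 X252.450 Y217.341
M3 S361
G01 X262.785 Y233.534 F2842
G01 X281.889 Y235.550
G01 X295.376 Y221.871
G01 X293.090 Y202.797
G01 X276.753 Y192.692
G01 X258.667 Y199.165
G01 X252.450 Y217.341
M5
G00 X64.661 Y111.803
M3 S361
G01 X185.934 Y111.803 F2842
G01 X185.934 Y81.145
G01 X64.661 Y81.145
G01 X64.661 Y111.803
M5
G00 X202.978 Y195.264
M3 S361
G01 X200.070 Y209.884 F2842
G01 X191.788 Y222.278
G01 X179.394 Y230.560
G01 X164.774 Y233.468
G01 X150.154 Y230.560
G01 X137.760 Y222.278
G01 X129.478 Y209.884
G01 X126.570 Y195.264
G01 X129.478 Y180.644
G01 X137.760 Y168.250
G01 X150.154 Y159.968
G01 X164.774 Y157.060
G01 X179.394 Y159.968
G01 X191.788 Y168.250
G01 X200.070 Y180.644
G01 X202.978 Y195.264
M5
G00 X0.000 Y0.000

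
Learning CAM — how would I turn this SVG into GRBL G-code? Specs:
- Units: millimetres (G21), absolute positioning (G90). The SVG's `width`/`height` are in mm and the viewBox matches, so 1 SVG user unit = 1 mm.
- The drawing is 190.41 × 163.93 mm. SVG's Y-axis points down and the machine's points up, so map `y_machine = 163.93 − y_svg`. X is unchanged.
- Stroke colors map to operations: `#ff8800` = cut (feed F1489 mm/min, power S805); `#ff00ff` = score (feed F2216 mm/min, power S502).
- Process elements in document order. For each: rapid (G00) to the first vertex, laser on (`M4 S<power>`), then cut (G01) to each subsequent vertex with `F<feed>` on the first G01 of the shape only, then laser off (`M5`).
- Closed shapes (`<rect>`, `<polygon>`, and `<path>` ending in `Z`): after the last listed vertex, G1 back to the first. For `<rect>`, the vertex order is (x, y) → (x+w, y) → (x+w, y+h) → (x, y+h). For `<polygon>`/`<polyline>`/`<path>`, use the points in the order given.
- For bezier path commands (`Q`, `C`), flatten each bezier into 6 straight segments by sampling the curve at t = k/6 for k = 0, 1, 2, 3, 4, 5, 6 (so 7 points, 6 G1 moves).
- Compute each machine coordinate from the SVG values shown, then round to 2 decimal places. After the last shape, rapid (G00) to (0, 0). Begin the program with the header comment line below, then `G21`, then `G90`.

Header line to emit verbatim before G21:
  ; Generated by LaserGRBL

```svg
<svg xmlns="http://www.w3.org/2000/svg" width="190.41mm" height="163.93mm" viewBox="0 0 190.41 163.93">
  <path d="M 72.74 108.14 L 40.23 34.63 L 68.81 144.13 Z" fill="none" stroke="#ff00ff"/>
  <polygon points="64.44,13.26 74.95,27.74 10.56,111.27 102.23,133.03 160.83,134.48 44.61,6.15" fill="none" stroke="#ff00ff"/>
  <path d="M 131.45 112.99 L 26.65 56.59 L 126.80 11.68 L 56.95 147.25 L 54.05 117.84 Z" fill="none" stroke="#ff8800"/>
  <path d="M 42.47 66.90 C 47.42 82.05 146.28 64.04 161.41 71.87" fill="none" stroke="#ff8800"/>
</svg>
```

1 u = 1 mm; y_m = 163.93 − y.

[1] `<path>` closed polygon, #ff00ff→score S502 F2216: (72.74,55.79) → (40.23,129.30) → (68.81,19.80) → (72.74,55.79) (closed)

[2] `<polygon>` closed polygon, #ff00ff→score S502 F2216: (64.44,150.67) → (74.95,136.19) → (10.56,52.66) → (102.23,30.90) → (160.83,29.45) → (44.61,157.78) → (64.44,150.67) (closed)

[3] `<path>` closed polygon, #ff8800→cut S805 F1489: (131.45,50.94) → (26.65,107.34) → (126.80,152.25) → (56.95,16.68) → (54.05,46.09) → (131.45,50.94) (closed)

[4] `<path>` cubic bezier, #ff8800→cut S805 F1489: (42.47,97.03) → (51.95,91.95) → (72.14,90.75) → (98.12,91.80) → (124.95,93.46) → (147.69,94.09) → (161.41,92.06)

; Generated by LaserGRBL
G21
G90
G00 X72.74 Y55.79
M4 S502
G01 X40.23 Y129.30 F2216
G01 X68.81 Y19.80
G01 X72.74 Y55.79
M5
G00 X64.44 Y150.67
M4 S502
G01 X74.95 Y136.19 F2216
G01 X10.56 Y52.66
G01 X102.23 Y30.90
G01 X160.83 Y29.45
G01 X44.61 Y157.78
G01 X64.44 Y150.67
M5
G00 X131.45 Y50.94
M4 S805
G01 X26.65 Y107.34 F1489
G01 X126.80 Y152.25
G01 X56.95 Y16.68
G01 X54.05 Y46.09
G01 X131.45 Y50.94
M5
G00 X42.47 Y97.03
M4 S805
G01 X51.95 Y91.95 F1489
G01 X72.14 Y90.75
G01 X98.12 Y91.80
G01 X124.95 Y93.46
G01 X147.69 Y94.09
G01 X161.41 Y92.06
M5
G00 X0.00 Y0.00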